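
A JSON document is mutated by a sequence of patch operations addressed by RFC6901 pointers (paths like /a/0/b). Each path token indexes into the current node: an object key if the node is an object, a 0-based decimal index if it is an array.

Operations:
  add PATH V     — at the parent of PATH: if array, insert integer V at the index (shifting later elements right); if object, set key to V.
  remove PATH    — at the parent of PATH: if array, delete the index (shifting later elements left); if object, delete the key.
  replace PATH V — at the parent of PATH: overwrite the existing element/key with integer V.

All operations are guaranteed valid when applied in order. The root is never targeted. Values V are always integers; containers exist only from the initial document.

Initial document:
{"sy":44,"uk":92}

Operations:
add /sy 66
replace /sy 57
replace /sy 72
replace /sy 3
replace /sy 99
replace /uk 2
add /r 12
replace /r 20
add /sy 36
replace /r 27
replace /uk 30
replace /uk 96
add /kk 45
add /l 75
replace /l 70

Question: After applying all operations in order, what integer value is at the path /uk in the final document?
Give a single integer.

After op 1 (add /sy 66): {"sy":66,"uk":92}
After op 2 (replace /sy 57): {"sy":57,"uk":92}
After op 3 (replace /sy 72): {"sy":72,"uk":92}
After op 4 (replace /sy 3): {"sy":3,"uk":92}
After op 5 (replace /sy 99): {"sy":99,"uk":92}
After op 6 (replace /uk 2): {"sy":99,"uk":2}
After op 7 (add /r 12): {"r":12,"sy":99,"uk":2}
After op 8 (replace /r 20): {"r":20,"sy":99,"uk":2}
After op 9 (add /sy 36): {"r":20,"sy":36,"uk":2}
After op 10 (replace /r 27): {"r":27,"sy":36,"uk":2}
After op 11 (replace /uk 30): {"r":27,"sy":36,"uk":30}
After op 12 (replace /uk 96): {"r":27,"sy":36,"uk":96}
After op 13 (add /kk 45): {"kk":45,"r":27,"sy":36,"uk":96}
After op 14 (add /l 75): {"kk":45,"l":75,"r":27,"sy":36,"uk":96}
After op 15 (replace /l 70): {"kk":45,"l":70,"r":27,"sy":36,"uk":96}
Value at /uk: 96

Answer: 96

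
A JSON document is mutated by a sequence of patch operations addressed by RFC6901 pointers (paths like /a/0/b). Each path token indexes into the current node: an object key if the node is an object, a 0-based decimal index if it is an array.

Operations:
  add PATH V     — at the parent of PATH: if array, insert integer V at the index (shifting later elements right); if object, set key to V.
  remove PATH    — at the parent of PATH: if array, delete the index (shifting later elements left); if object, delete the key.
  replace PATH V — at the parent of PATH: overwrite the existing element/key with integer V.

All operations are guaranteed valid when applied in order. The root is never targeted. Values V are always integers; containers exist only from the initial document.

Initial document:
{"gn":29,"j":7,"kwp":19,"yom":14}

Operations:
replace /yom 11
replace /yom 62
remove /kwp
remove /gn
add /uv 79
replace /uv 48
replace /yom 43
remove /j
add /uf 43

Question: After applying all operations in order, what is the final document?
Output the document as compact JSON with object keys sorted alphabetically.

Answer: {"uf":43,"uv":48,"yom":43}

Derivation:
After op 1 (replace /yom 11): {"gn":29,"j":7,"kwp":19,"yom":11}
After op 2 (replace /yom 62): {"gn":29,"j":7,"kwp":19,"yom":62}
After op 3 (remove /kwp): {"gn":29,"j":7,"yom":62}
After op 4 (remove /gn): {"j":7,"yom":62}
After op 5 (add /uv 79): {"j":7,"uv":79,"yom":62}
After op 6 (replace /uv 48): {"j":7,"uv":48,"yom":62}
After op 7 (replace /yom 43): {"j":7,"uv":48,"yom":43}
After op 8 (remove /j): {"uv":48,"yom":43}
After op 9 (add /uf 43): {"uf":43,"uv":48,"yom":43}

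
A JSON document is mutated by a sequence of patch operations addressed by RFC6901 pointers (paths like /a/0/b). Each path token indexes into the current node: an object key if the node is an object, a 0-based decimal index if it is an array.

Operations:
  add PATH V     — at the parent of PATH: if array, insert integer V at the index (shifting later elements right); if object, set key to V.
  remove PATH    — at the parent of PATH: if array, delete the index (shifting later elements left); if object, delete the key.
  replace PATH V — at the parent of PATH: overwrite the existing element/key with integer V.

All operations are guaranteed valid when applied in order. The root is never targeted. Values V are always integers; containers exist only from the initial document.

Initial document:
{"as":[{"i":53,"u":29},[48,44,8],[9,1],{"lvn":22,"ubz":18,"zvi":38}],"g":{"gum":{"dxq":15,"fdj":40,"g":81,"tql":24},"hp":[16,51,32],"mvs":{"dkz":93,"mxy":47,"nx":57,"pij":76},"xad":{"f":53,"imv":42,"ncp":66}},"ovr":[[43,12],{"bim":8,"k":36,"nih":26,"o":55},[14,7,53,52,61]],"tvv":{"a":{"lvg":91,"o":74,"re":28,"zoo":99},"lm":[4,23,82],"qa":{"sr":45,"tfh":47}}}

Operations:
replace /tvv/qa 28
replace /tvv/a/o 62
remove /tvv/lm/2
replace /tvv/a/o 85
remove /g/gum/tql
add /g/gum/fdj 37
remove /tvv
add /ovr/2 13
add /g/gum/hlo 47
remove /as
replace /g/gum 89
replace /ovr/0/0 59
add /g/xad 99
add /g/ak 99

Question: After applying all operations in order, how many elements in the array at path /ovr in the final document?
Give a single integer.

After op 1 (replace /tvv/qa 28): {"as":[{"i":53,"u":29},[48,44,8],[9,1],{"lvn":22,"ubz":18,"zvi":38}],"g":{"gum":{"dxq":15,"fdj":40,"g":81,"tql":24},"hp":[16,51,32],"mvs":{"dkz":93,"mxy":47,"nx":57,"pij":76},"xad":{"f":53,"imv":42,"ncp":66}},"ovr":[[43,12],{"bim":8,"k":36,"nih":26,"o":55},[14,7,53,52,61]],"tvv":{"a":{"lvg":91,"o":74,"re":28,"zoo":99},"lm":[4,23,82],"qa":28}}
After op 2 (replace /tvv/a/o 62): {"as":[{"i":53,"u":29},[48,44,8],[9,1],{"lvn":22,"ubz":18,"zvi":38}],"g":{"gum":{"dxq":15,"fdj":40,"g":81,"tql":24},"hp":[16,51,32],"mvs":{"dkz":93,"mxy":47,"nx":57,"pij":76},"xad":{"f":53,"imv":42,"ncp":66}},"ovr":[[43,12],{"bim":8,"k":36,"nih":26,"o":55},[14,7,53,52,61]],"tvv":{"a":{"lvg":91,"o":62,"re":28,"zoo":99},"lm":[4,23,82],"qa":28}}
After op 3 (remove /tvv/lm/2): {"as":[{"i":53,"u":29},[48,44,8],[9,1],{"lvn":22,"ubz":18,"zvi":38}],"g":{"gum":{"dxq":15,"fdj":40,"g":81,"tql":24},"hp":[16,51,32],"mvs":{"dkz":93,"mxy":47,"nx":57,"pij":76},"xad":{"f":53,"imv":42,"ncp":66}},"ovr":[[43,12],{"bim":8,"k":36,"nih":26,"o":55},[14,7,53,52,61]],"tvv":{"a":{"lvg":91,"o":62,"re":28,"zoo":99},"lm":[4,23],"qa":28}}
After op 4 (replace /tvv/a/o 85): {"as":[{"i":53,"u":29},[48,44,8],[9,1],{"lvn":22,"ubz":18,"zvi":38}],"g":{"gum":{"dxq":15,"fdj":40,"g":81,"tql":24},"hp":[16,51,32],"mvs":{"dkz":93,"mxy":47,"nx":57,"pij":76},"xad":{"f":53,"imv":42,"ncp":66}},"ovr":[[43,12],{"bim":8,"k":36,"nih":26,"o":55},[14,7,53,52,61]],"tvv":{"a":{"lvg":91,"o":85,"re":28,"zoo":99},"lm":[4,23],"qa":28}}
After op 5 (remove /g/gum/tql): {"as":[{"i":53,"u":29},[48,44,8],[9,1],{"lvn":22,"ubz":18,"zvi":38}],"g":{"gum":{"dxq":15,"fdj":40,"g":81},"hp":[16,51,32],"mvs":{"dkz":93,"mxy":47,"nx":57,"pij":76},"xad":{"f":53,"imv":42,"ncp":66}},"ovr":[[43,12],{"bim":8,"k":36,"nih":26,"o":55},[14,7,53,52,61]],"tvv":{"a":{"lvg":91,"o":85,"re":28,"zoo":99},"lm":[4,23],"qa":28}}
After op 6 (add /g/gum/fdj 37): {"as":[{"i":53,"u":29},[48,44,8],[9,1],{"lvn":22,"ubz":18,"zvi":38}],"g":{"gum":{"dxq":15,"fdj":37,"g":81},"hp":[16,51,32],"mvs":{"dkz":93,"mxy":47,"nx":57,"pij":76},"xad":{"f":53,"imv":42,"ncp":66}},"ovr":[[43,12],{"bim":8,"k":36,"nih":26,"o":55},[14,7,53,52,61]],"tvv":{"a":{"lvg":91,"o":85,"re":28,"zoo":99},"lm":[4,23],"qa":28}}
After op 7 (remove /tvv): {"as":[{"i":53,"u":29},[48,44,8],[9,1],{"lvn":22,"ubz":18,"zvi":38}],"g":{"gum":{"dxq":15,"fdj":37,"g":81},"hp":[16,51,32],"mvs":{"dkz":93,"mxy":47,"nx":57,"pij":76},"xad":{"f":53,"imv":42,"ncp":66}},"ovr":[[43,12],{"bim":8,"k":36,"nih":26,"o":55},[14,7,53,52,61]]}
After op 8 (add /ovr/2 13): {"as":[{"i":53,"u":29},[48,44,8],[9,1],{"lvn":22,"ubz":18,"zvi":38}],"g":{"gum":{"dxq":15,"fdj":37,"g":81},"hp":[16,51,32],"mvs":{"dkz":93,"mxy":47,"nx":57,"pij":76},"xad":{"f":53,"imv":42,"ncp":66}},"ovr":[[43,12],{"bim":8,"k":36,"nih":26,"o":55},13,[14,7,53,52,61]]}
After op 9 (add /g/gum/hlo 47): {"as":[{"i":53,"u":29},[48,44,8],[9,1],{"lvn":22,"ubz":18,"zvi":38}],"g":{"gum":{"dxq":15,"fdj":37,"g":81,"hlo":47},"hp":[16,51,32],"mvs":{"dkz":93,"mxy":47,"nx":57,"pij":76},"xad":{"f":53,"imv":42,"ncp":66}},"ovr":[[43,12],{"bim":8,"k":36,"nih":26,"o":55},13,[14,7,53,52,61]]}
After op 10 (remove /as): {"g":{"gum":{"dxq":15,"fdj":37,"g":81,"hlo":47},"hp":[16,51,32],"mvs":{"dkz":93,"mxy":47,"nx":57,"pij":76},"xad":{"f":53,"imv":42,"ncp":66}},"ovr":[[43,12],{"bim":8,"k":36,"nih":26,"o":55},13,[14,7,53,52,61]]}
After op 11 (replace /g/gum 89): {"g":{"gum":89,"hp":[16,51,32],"mvs":{"dkz":93,"mxy":47,"nx":57,"pij":76},"xad":{"f":53,"imv":42,"ncp":66}},"ovr":[[43,12],{"bim":8,"k":36,"nih":26,"o":55},13,[14,7,53,52,61]]}
After op 12 (replace /ovr/0/0 59): {"g":{"gum":89,"hp":[16,51,32],"mvs":{"dkz":93,"mxy":47,"nx":57,"pij":76},"xad":{"f":53,"imv":42,"ncp":66}},"ovr":[[59,12],{"bim":8,"k":36,"nih":26,"o":55},13,[14,7,53,52,61]]}
After op 13 (add /g/xad 99): {"g":{"gum":89,"hp":[16,51,32],"mvs":{"dkz":93,"mxy":47,"nx":57,"pij":76},"xad":99},"ovr":[[59,12],{"bim":8,"k":36,"nih":26,"o":55},13,[14,7,53,52,61]]}
After op 14 (add /g/ak 99): {"g":{"ak":99,"gum":89,"hp":[16,51,32],"mvs":{"dkz":93,"mxy":47,"nx":57,"pij":76},"xad":99},"ovr":[[59,12],{"bim":8,"k":36,"nih":26,"o":55},13,[14,7,53,52,61]]}
Size at path /ovr: 4

Answer: 4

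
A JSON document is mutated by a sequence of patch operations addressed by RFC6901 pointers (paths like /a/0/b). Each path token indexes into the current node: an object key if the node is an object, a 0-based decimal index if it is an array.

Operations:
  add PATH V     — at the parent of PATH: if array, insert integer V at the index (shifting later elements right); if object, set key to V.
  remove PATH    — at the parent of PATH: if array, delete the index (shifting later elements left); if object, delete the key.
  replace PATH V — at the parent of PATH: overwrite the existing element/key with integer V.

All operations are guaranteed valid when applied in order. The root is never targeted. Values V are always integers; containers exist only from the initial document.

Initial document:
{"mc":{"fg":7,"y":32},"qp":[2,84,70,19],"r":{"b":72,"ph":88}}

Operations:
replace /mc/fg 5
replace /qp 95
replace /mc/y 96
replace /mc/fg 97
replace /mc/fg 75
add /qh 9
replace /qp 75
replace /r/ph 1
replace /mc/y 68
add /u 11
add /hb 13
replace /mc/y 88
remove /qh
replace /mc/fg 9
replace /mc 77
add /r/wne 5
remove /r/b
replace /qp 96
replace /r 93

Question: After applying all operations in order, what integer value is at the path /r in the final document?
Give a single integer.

After op 1 (replace /mc/fg 5): {"mc":{"fg":5,"y":32},"qp":[2,84,70,19],"r":{"b":72,"ph":88}}
After op 2 (replace /qp 95): {"mc":{"fg":5,"y":32},"qp":95,"r":{"b":72,"ph":88}}
After op 3 (replace /mc/y 96): {"mc":{"fg":5,"y":96},"qp":95,"r":{"b":72,"ph":88}}
After op 4 (replace /mc/fg 97): {"mc":{"fg":97,"y":96},"qp":95,"r":{"b":72,"ph":88}}
After op 5 (replace /mc/fg 75): {"mc":{"fg":75,"y":96},"qp":95,"r":{"b":72,"ph":88}}
After op 6 (add /qh 9): {"mc":{"fg":75,"y":96},"qh":9,"qp":95,"r":{"b":72,"ph":88}}
After op 7 (replace /qp 75): {"mc":{"fg":75,"y":96},"qh":9,"qp":75,"r":{"b":72,"ph":88}}
After op 8 (replace /r/ph 1): {"mc":{"fg":75,"y":96},"qh":9,"qp":75,"r":{"b":72,"ph":1}}
After op 9 (replace /mc/y 68): {"mc":{"fg":75,"y":68},"qh":9,"qp":75,"r":{"b":72,"ph":1}}
After op 10 (add /u 11): {"mc":{"fg":75,"y":68},"qh":9,"qp":75,"r":{"b":72,"ph":1},"u":11}
After op 11 (add /hb 13): {"hb":13,"mc":{"fg":75,"y":68},"qh":9,"qp":75,"r":{"b":72,"ph":1},"u":11}
After op 12 (replace /mc/y 88): {"hb":13,"mc":{"fg":75,"y":88},"qh":9,"qp":75,"r":{"b":72,"ph":1},"u":11}
After op 13 (remove /qh): {"hb":13,"mc":{"fg":75,"y":88},"qp":75,"r":{"b":72,"ph":1},"u":11}
After op 14 (replace /mc/fg 9): {"hb":13,"mc":{"fg":9,"y":88},"qp":75,"r":{"b":72,"ph":1},"u":11}
After op 15 (replace /mc 77): {"hb":13,"mc":77,"qp":75,"r":{"b":72,"ph":1},"u":11}
After op 16 (add /r/wne 5): {"hb":13,"mc":77,"qp":75,"r":{"b":72,"ph":1,"wne":5},"u":11}
After op 17 (remove /r/b): {"hb":13,"mc":77,"qp":75,"r":{"ph":1,"wne":5},"u":11}
After op 18 (replace /qp 96): {"hb":13,"mc":77,"qp":96,"r":{"ph":1,"wne":5},"u":11}
After op 19 (replace /r 93): {"hb":13,"mc":77,"qp":96,"r":93,"u":11}
Value at /r: 93

Answer: 93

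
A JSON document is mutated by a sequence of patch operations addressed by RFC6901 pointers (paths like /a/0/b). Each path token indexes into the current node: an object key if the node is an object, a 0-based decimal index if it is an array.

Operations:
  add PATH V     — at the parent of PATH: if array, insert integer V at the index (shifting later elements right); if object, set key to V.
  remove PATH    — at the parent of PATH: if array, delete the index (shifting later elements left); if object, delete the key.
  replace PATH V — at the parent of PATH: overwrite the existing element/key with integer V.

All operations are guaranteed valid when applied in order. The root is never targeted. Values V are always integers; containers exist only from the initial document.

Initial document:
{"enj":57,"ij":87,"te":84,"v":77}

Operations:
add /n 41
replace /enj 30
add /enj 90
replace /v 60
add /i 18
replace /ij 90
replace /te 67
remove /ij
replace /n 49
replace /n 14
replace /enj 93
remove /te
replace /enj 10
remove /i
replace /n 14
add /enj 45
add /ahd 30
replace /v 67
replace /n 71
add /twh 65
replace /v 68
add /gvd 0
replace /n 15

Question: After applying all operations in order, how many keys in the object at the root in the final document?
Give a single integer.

After op 1 (add /n 41): {"enj":57,"ij":87,"n":41,"te":84,"v":77}
After op 2 (replace /enj 30): {"enj":30,"ij":87,"n":41,"te":84,"v":77}
After op 3 (add /enj 90): {"enj":90,"ij":87,"n":41,"te":84,"v":77}
After op 4 (replace /v 60): {"enj":90,"ij":87,"n":41,"te":84,"v":60}
After op 5 (add /i 18): {"enj":90,"i":18,"ij":87,"n":41,"te":84,"v":60}
After op 6 (replace /ij 90): {"enj":90,"i":18,"ij":90,"n":41,"te":84,"v":60}
After op 7 (replace /te 67): {"enj":90,"i":18,"ij":90,"n":41,"te":67,"v":60}
After op 8 (remove /ij): {"enj":90,"i":18,"n":41,"te":67,"v":60}
After op 9 (replace /n 49): {"enj":90,"i":18,"n":49,"te":67,"v":60}
After op 10 (replace /n 14): {"enj":90,"i":18,"n":14,"te":67,"v":60}
After op 11 (replace /enj 93): {"enj":93,"i":18,"n":14,"te":67,"v":60}
After op 12 (remove /te): {"enj":93,"i":18,"n":14,"v":60}
After op 13 (replace /enj 10): {"enj":10,"i":18,"n":14,"v":60}
After op 14 (remove /i): {"enj":10,"n":14,"v":60}
After op 15 (replace /n 14): {"enj":10,"n":14,"v":60}
After op 16 (add /enj 45): {"enj":45,"n":14,"v":60}
After op 17 (add /ahd 30): {"ahd":30,"enj":45,"n":14,"v":60}
After op 18 (replace /v 67): {"ahd":30,"enj":45,"n":14,"v":67}
After op 19 (replace /n 71): {"ahd":30,"enj":45,"n":71,"v":67}
After op 20 (add /twh 65): {"ahd":30,"enj":45,"n":71,"twh":65,"v":67}
After op 21 (replace /v 68): {"ahd":30,"enj":45,"n":71,"twh":65,"v":68}
After op 22 (add /gvd 0): {"ahd":30,"enj":45,"gvd":0,"n":71,"twh":65,"v":68}
After op 23 (replace /n 15): {"ahd":30,"enj":45,"gvd":0,"n":15,"twh":65,"v":68}
Size at the root: 6

Answer: 6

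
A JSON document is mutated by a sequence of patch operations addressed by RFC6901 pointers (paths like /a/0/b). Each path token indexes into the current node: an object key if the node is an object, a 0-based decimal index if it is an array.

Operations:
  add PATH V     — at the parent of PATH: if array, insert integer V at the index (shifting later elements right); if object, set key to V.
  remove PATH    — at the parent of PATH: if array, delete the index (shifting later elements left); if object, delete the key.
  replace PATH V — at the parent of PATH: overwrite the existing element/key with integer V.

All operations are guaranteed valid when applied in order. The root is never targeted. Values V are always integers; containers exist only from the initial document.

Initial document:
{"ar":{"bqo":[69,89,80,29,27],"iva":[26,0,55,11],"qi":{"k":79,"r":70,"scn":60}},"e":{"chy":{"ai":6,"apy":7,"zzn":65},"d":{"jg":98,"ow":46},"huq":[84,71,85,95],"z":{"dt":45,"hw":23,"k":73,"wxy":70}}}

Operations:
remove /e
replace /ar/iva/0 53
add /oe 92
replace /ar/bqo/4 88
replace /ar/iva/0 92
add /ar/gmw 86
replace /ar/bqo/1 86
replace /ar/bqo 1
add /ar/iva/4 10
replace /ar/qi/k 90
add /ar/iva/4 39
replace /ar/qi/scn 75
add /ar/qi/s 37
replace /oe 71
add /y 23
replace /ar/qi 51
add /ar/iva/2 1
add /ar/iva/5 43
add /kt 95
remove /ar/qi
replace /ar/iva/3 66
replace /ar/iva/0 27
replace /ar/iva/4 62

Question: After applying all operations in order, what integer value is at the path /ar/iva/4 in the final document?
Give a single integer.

After op 1 (remove /e): {"ar":{"bqo":[69,89,80,29,27],"iva":[26,0,55,11],"qi":{"k":79,"r":70,"scn":60}}}
After op 2 (replace /ar/iva/0 53): {"ar":{"bqo":[69,89,80,29,27],"iva":[53,0,55,11],"qi":{"k":79,"r":70,"scn":60}}}
After op 3 (add /oe 92): {"ar":{"bqo":[69,89,80,29,27],"iva":[53,0,55,11],"qi":{"k":79,"r":70,"scn":60}},"oe":92}
After op 4 (replace /ar/bqo/4 88): {"ar":{"bqo":[69,89,80,29,88],"iva":[53,0,55,11],"qi":{"k":79,"r":70,"scn":60}},"oe":92}
After op 5 (replace /ar/iva/0 92): {"ar":{"bqo":[69,89,80,29,88],"iva":[92,0,55,11],"qi":{"k":79,"r":70,"scn":60}},"oe":92}
After op 6 (add /ar/gmw 86): {"ar":{"bqo":[69,89,80,29,88],"gmw":86,"iva":[92,0,55,11],"qi":{"k":79,"r":70,"scn":60}},"oe":92}
After op 7 (replace /ar/bqo/1 86): {"ar":{"bqo":[69,86,80,29,88],"gmw":86,"iva":[92,0,55,11],"qi":{"k":79,"r":70,"scn":60}},"oe":92}
After op 8 (replace /ar/bqo 1): {"ar":{"bqo":1,"gmw":86,"iva":[92,0,55,11],"qi":{"k":79,"r":70,"scn":60}},"oe":92}
After op 9 (add /ar/iva/4 10): {"ar":{"bqo":1,"gmw":86,"iva":[92,0,55,11,10],"qi":{"k":79,"r":70,"scn":60}},"oe":92}
After op 10 (replace /ar/qi/k 90): {"ar":{"bqo":1,"gmw":86,"iva":[92,0,55,11,10],"qi":{"k":90,"r":70,"scn":60}},"oe":92}
After op 11 (add /ar/iva/4 39): {"ar":{"bqo":1,"gmw":86,"iva":[92,0,55,11,39,10],"qi":{"k":90,"r":70,"scn":60}},"oe":92}
After op 12 (replace /ar/qi/scn 75): {"ar":{"bqo":1,"gmw":86,"iva":[92,0,55,11,39,10],"qi":{"k":90,"r":70,"scn":75}},"oe":92}
After op 13 (add /ar/qi/s 37): {"ar":{"bqo":1,"gmw":86,"iva":[92,0,55,11,39,10],"qi":{"k":90,"r":70,"s":37,"scn":75}},"oe":92}
After op 14 (replace /oe 71): {"ar":{"bqo":1,"gmw":86,"iva":[92,0,55,11,39,10],"qi":{"k":90,"r":70,"s":37,"scn":75}},"oe":71}
After op 15 (add /y 23): {"ar":{"bqo":1,"gmw":86,"iva":[92,0,55,11,39,10],"qi":{"k":90,"r":70,"s":37,"scn":75}},"oe":71,"y":23}
After op 16 (replace /ar/qi 51): {"ar":{"bqo":1,"gmw":86,"iva":[92,0,55,11,39,10],"qi":51},"oe":71,"y":23}
After op 17 (add /ar/iva/2 1): {"ar":{"bqo":1,"gmw":86,"iva":[92,0,1,55,11,39,10],"qi":51},"oe":71,"y":23}
After op 18 (add /ar/iva/5 43): {"ar":{"bqo":1,"gmw":86,"iva":[92,0,1,55,11,43,39,10],"qi":51},"oe":71,"y":23}
After op 19 (add /kt 95): {"ar":{"bqo":1,"gmw":86,"iva":[92,0,1,55,11,43,39,10],"qi":51},"kt":95,"oe":71,"y":23}
After op 20 (remove /ar/qi): {"ar":{"bqo":1,"gmw":86,"iva":[92,0,1,55,11,43,39,10]},"kt":95,"oe":71,"y":23}
After op 21 (replace /ar/iva/3 66): {"ar":{"bqo":1,"gmw":86,"iva":[92,0,1,66,11,43,39,10]},"kt":95,"oe":71,"y":23}
After op 22 (replace /ar/iva/0 27): {"ar":{"bqo":1,"gmw":86,"iva":[27,0,1,66,11,43,39,10]},"kt":95,"oe":71,"y":23}
After op 23 (replace /ar/iva/4 62): {"ar":{"bqo":1,"gmw":86,"iva":[27,0,1,66,62,43,39,10]},"kt":95,"oe":71,"y":23}
Value at /ar/iva/4: 62

Answer: 62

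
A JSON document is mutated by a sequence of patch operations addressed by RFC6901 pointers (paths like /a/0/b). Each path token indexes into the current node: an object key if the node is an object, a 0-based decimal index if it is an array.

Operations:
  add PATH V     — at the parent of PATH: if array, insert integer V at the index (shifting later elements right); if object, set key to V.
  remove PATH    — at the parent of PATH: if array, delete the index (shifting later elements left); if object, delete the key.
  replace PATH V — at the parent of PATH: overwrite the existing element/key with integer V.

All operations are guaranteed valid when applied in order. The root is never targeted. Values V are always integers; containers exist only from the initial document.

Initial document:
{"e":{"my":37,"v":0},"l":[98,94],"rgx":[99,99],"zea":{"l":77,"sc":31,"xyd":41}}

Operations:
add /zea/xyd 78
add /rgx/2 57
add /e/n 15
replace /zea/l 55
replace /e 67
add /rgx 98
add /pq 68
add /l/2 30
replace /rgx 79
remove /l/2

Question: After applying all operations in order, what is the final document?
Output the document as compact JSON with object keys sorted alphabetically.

After op 1 (add /zea/xyd 78): {"e":{"my":37,"v":0},"l":[98,94],"rgx":[99,99],"zea":{"l":77,"sc":31,"xyd":78}}
After op 2 (add /rgx/2 57): {"e":{"my":37,"v":0},"l":[98,94],"rgx":[99,99,57],"zea":{"l":77,"sc":31,"xyd":78}}
After op 3 (add /e/n 15): {"e":{"my":37,"n":15,"v":0},"l":[98,94],"rgx":[99,99,57],"zea":{"l":77,"sc":31,"xyd":78}}
After op 4 (replace /zea/l 55): {"e":{"my":37,"n":15,"v":0},"l":[98,94],"rgx":[99,99,57],"zea":{"l":55,"sc":31,"xyd":78}}
After op 5 (replace /e 67): {"e":67,"l":[98,94],"rgx":[99,99,57],"zea":{"l":55,"sc":31,"xyd":78}}
After op 6 (add /rgx 98): {"e":67,"l":[98,94],"rgx":98,"zea":{"l":55,"sc":31,"xyd":78}}
After op 7 (add /pq 68): {"e":67,"l":[98,94],"pq":68,"rgx":98,"zea":{"l":55,"sc":31,"xyd":78}}
After op 8 (add /l/2 30): {"e":67,"l":[98,94,30],"pq":68,"rgx":98,"zea":{"l":55,"sc":31,"xyd":78}}
After op 9 (replace /rgx 79): {"e":67,"l":[98,94,30],"pq":68,"rgx":79,"zea":{"l":55,"sc":31,"xyd":78}}
After op 10 (remove /l/2): {"e":67,"l":[98,94],"pq":68,"rgx":79,"zea":{"l":55,"sc":31,"xyd":78}}

Answer: {"e":67,"l":[98,94],"pq":68,"rgx":79,"zea":{"l":55,"sc":31,"xyd":78}}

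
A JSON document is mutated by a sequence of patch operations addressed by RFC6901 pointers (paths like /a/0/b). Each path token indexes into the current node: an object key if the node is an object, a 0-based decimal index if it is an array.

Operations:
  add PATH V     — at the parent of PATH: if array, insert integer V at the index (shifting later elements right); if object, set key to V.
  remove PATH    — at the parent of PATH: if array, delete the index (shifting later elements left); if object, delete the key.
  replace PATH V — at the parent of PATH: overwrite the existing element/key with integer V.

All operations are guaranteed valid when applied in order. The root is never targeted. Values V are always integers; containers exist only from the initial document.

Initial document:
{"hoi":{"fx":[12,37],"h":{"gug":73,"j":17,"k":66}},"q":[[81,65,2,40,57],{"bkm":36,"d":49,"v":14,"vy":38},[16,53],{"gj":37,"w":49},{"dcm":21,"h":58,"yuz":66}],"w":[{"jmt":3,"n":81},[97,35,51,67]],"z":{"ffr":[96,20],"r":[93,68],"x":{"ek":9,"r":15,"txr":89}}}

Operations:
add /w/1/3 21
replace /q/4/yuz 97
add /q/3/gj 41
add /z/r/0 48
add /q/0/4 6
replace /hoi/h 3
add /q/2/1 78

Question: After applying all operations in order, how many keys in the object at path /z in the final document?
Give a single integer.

Answer: 3

Derivation:
After op 1 (add /w/1/3 21): {"hoi":{"fx":[12,37],"h":{"gug":73,"j":17,"k":66}},"q":[[81,65,2,40,57],{"bkm":36,"d":49,"v":14,"vy":38},[16,53],{"gj":37,"w":49},{"dcm":21,"h":58,"yuz":66}],"w":[{"jmt":3,"n":81},[97,35,51,21,67]],"z":{"ffr":[96,20],"r":[93,68],"x":{"ek":9,"r":15,"txr":89}}}
After op 2 (replace /q/4/yuz 97): {"hoi":{"fx":[12,37],"h":{"gug":73,"j":17,"k":66}},"q":[[81,65,2,40,57],{"bkm":36,"d":49,"v":14,"vy":38},[16,53],{"gj":37,"w":49},{"dcm":21,"h":58,"yuz":97}],"w":[{"jmt":3,"n":81},[97,35,51,21,67]],"z":{"ffr":[96,20],"r":[93,68],"x":{"ek":9,"r":15,"txr":89}}}
After op 3 (add /q/3/gj 41): {"hoi":{"fx":[12,37],"h":{"gug":73,"j":17,"k":66}},"q":[[81,65,2,40,57],{"bkm":36,"d":49,"v":14,"vy":38},[16,53],{"gj":41,"w":49},{"dcm":21,"h":58,"yuz":97}],"w":[{"jmt":3,"n":81},[97,35,51,21,67]],"z":{"ffr":[96,20],"r":[93,68],"x":{"ek":9,"r":15,"txr":89}}}
After op 4 (add /z/r/0 48): {"hoi":{"fx":[12,37],"h":{"gug":73,"j":17,"k":66}},"q":[[81,65,2,40,57],{"bkm":36,"d":49,"v":14,"vy":38},[16,53],{"gj":41,"w":49},{"dcm":21,"h":58,"yuz":97}],"w":[{"jmt":3,"n":81},[97,35,51,21,67]],"z":{"ffr":[96,20],"r":[48,93,68],"x":{"ek":9,"r":15,"txr":89}}}
After op 5 (add /q/0/4 6): {"hoi":{"fx":[12,37],"h":{"gug":73,"j":17,"k":66}},"q":[[81,65,2,40,6,57],{"bkm":36,"d":49,"v":14,"vy":38},[16,53],{"gj":41,"w":49},{"dcm":21,"h":58,"yuz":97}],"w":[{"jmt":3,"n":81},[97,35,51,21,67]],"z":{"ffr":[96,20],"r":[48,93,68],"x":{"ek":9,"r":15,"txr":89}}}
After op 6 (replace /hoi/h 3): {"hoi":{"fx":[12,37],"h":3},"q":[[81,65,2,40,6,57],{"bkm":36,"d":49,"v":14,"vy":38},[16,53],{"gj":41,"w":49},{"dcm":21,"h":58,"yuz":97}],"w":[{"jmt":3,"n":81},[97,35,51,21,67]],"z":{"ffr":[96,20],"r":[48,93,68],"x":{"ek":9,"r":15,"txr":89}}}
After op 7 (add /q/2/1 78): {"hoi":{"fx":[12,37],"h":3},"q":[[81,65,2,40,6,57],{"bkm":36,"d":49,"v":14,"vy":38},[16,78,53],{"gj":41,"w":49},{"dcm":21,"h":58,"yuz":97}],"w":[{"jmt":3,"n":81},[97,35,51,21,67]],"z":{"ffr":[96,20],"r":[48,93,68],"x":{"ek":9,"r":15,"txr":89}}}
Size at path /z: 3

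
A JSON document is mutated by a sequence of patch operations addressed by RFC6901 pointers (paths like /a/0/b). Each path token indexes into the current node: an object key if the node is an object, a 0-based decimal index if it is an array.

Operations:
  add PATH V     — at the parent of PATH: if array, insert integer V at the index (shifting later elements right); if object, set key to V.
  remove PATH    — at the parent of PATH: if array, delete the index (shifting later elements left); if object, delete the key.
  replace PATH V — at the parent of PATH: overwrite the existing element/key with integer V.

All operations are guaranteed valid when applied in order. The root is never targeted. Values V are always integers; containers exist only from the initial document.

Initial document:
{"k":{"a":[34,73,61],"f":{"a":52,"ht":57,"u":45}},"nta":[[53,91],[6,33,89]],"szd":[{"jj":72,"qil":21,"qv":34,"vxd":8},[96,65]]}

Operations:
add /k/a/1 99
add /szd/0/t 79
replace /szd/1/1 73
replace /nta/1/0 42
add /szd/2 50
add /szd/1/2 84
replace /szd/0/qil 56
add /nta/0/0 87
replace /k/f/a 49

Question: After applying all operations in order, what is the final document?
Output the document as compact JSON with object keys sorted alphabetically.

Answer: {"k":{"a":[34,99,73,61],"f":{"a":49,"ht":57,"u":45}},"nta":[[87,53,91],[42,33,89]],"szd":[{"jj":72,"qil":56,"qv":34,"t":79,"vxd":8},[96,73,84],50]}

Derivation:
After op 1 (add /k/a/1 99): {"k":{"a":[34,99,73,61],"f":{"a":52,"ht":57,"u":45}},"nta":[[53,91],[6,33,89]],"szd":[{"jj":72,"qil":21,"qv":34,"vxd":8},[96,65]]}
After op 2 (add /szd/0/t 79): {"k":{"a":[34,99,73,61],"f":{"a":52,"ht":57,"u":45}},"nta":[[53,91],[6,33,89]],"szd":[{"jj":72,"qil":21,"qv":34,"t":79,"vxd":8},[96,65]]}
After op 3 (replace /szd/1/1 73): {"k":{"a":[34,99,73,61],"f":{"a":52,"ht":57,"u":45}},"nta":[[53,91],[6,33,89]],"szd":[{"jj":72,"qil":21,"qv":34,"t":79,"vxd":8},[96,73]]}
After op 4 (replace /nta/1/0 42): {"k":{"a":[34,99,73,61],"f":{"a":52,"ht":57,"u":45}},"nta":[[53,91],[42,33,89]],"szd":[{"jj":72,"qil":21,"qv":34,"t":79,"vxd":8},[96,73]]}
After op 5 (add /szd/2 50): {"k":{"a":[34,99,73,61],"f":{"a":52,"ht":57,"u":45}},"nta":[[53,91],[42,33,89]],"szd":[{"jj":72,"qil":21,"qv":34,"t":79,"vxd":8},[96,73],50]}
After op 6 (add /szd/1/2 84): {"k":{"a":[34,99,73,61],"f":{"a":52,"ht":57,"u":45}},"nta":[[53,91],[42,33,89]],"szd":[{"jj":72,"qil":21,"qv":34,"t":79,"vxd":8},[96,73,84],50]}
After op 7 (replace /szd/0/qil 56): {"k":{"a":[34,99,73,61],"f":{"a":52,"ht":57,"u":45}},"nta":[[53,91],[42,33,89]],"szd":[{"jj":72,"qil":56,"qv":34,"t":79,"vxd":8},[96,73,84],50]}
After op 8 (add /nta/0/0 87): {"k":{"a":[34,99,73,61],"f":{"a":52,"ht":57,"u":45}},"nta":[[87,53,91],[42,33,89]],"szd":[{"jj":72,"qil":56,"qv":34,"t":79,"vxd":8},[96,73,84],50]}
After op 9 (replace /k/f/a 49): {"k":{"a":[34,99,73,61],"f":{"a":49,"ht":57,"u":45}},"nta":[[87,53,91],[42,33,89]],"szd":[{"jj":72,"qil":56,"qv":34,"t":79,"vxd":8},[96,73,84],50]}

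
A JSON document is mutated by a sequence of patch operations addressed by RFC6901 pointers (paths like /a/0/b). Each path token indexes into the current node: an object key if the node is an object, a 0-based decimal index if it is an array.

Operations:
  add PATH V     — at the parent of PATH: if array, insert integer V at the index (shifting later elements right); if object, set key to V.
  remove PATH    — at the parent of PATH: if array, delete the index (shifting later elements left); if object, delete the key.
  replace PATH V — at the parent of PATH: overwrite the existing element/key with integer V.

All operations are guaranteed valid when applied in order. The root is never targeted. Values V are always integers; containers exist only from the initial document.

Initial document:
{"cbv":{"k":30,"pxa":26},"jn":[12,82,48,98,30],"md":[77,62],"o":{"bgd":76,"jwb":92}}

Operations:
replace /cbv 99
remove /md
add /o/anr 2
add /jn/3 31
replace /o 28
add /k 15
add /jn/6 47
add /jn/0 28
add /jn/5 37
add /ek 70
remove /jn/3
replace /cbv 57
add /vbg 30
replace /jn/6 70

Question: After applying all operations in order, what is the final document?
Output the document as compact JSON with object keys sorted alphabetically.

After op 1 (replace /cbv 99): {"cbv":99,"jn":[12,82,48,98,30],"md":[77,62],"o":{"bgd":76,"jwb":92}}
After op 2 (remove /md): {"cbv":99,"jn":[12,82,48,98,30],"o":{"bgd":76,"jwb":92}}
After op 3 (add /o/anr 2): {"cbv":99,"jn":[12,82,48,98,30],"o":{"anr":2,"bgd":76,"jwb":92}}
After op 4 (add /jn/3 31): {"cbv":99,"jn":[12,82,48,31,98,30],"o":{"anr":2,"bgd":76,"jwb":92}}
After op 5 (replace /o 28): {"cbv":99,"jn":[12,82,48,31,98,30],"o":28}
After op 6 (add /k 15): {"cbv":99,"jn":[12,82,48,31,98,30],"k":15,"o":28}
After op 7 (add /jn/6 47): {"cbv":99,"jn":[12,82,48,31,98,30,47],"k":15,"o":28}
After op 8 (add /jn/0 28): {"cbv":99,"jn":[28,12,82,48,31,98,30,47],"k":15,"o":28}
After op 9 (add /jn/5 37): {"cbv":99,"jn":[28,12,82,48,31,37,98,30,47],"k":15,"o":28}
After op 10 (add /ek 70): {"cbv":99,"ek":70,"jn":[28,12,82,48,31,37,98,30,47],"k":15,"o":28}
After op 11 (remove /jn/3): {"cbv":99,"ek":70,"jn":[28,12,82,31,37,98,30,47],"k":15,"o":28}
After op 12 (replace /cbv 57): {"cbv":57,"ek":70,"jn":[28,12,82,31,37,98,30,47],"k":15,"o":28}
After op 13 (add /vbg 30): {"cbv":57,"ek":70,"jn":[28,12,82,31,37,98,30,47],"k":15,"o":28,"vbg":30}
After op 14 (replace /jn/6 70): {"cbv":57,"ek":70,"jn":[28,12,82,31,37,98,70,47],"k":15,"o":28,"vbg":30}

Answer: {"cbv":57,"ek":70,"jn":[28,12,82,31,37,98,70,47],"k":15,"o":28,"vbg":30}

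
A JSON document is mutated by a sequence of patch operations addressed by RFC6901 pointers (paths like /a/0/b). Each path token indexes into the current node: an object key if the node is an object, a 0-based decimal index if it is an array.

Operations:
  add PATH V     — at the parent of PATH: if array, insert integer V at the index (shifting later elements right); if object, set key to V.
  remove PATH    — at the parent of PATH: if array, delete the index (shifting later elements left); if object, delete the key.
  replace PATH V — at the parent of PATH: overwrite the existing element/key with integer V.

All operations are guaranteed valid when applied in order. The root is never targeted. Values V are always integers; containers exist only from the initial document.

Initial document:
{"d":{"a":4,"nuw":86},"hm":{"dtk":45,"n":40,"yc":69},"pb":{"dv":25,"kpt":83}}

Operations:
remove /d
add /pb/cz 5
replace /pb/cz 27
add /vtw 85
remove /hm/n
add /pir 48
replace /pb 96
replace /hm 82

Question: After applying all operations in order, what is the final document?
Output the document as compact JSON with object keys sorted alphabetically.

After op 1 (remove /d): {"hm":{"dtk":45,"n":40,"yc":69},"pb":{"dv":25,"kpt":83}}
After op 2 (add /pb/cz 5): {"hm":{"dtk":45,"n":40,"yc":69},"pb":{"cz":5,"dv":25,"kpt":83}}
After op 3 (replace /pb/cz 27): {"hm":{"dtk":45,"n":40,"yc":69},"pb":{"cz":27,"dv":25,"kpt":83}}
After op 4 (add /vtw 85): {"hm":{"dtk":45,"n":40,"yc":69},"pb":{"cz":27,"dv":25,"kpt":83},"vtw":85}
After op 5 (remove /hm/n): {"hm":{"dtk":45,"yc":69},"pb":{"cz":27,"dv":25,"kpt":83},"vtw":85}
After op 6 (add /pir 48): {"hm":{"dtk":45,"yc":69},"pb":{"cz":27,"dv":25,"kpt":83},"pir":48,"vtw":85}
After op 7 (replace /pb 96): {"hm":{"dtk":45,"yc":69},"pb":96,"pir":48,"vtw":85}
After op 8 (replace /hm 82): {"hm":82,"pb":96,"pir":48,"vtw":85}

Answer: {"hm":82,"pb":96,"pir":48,"vtw":85}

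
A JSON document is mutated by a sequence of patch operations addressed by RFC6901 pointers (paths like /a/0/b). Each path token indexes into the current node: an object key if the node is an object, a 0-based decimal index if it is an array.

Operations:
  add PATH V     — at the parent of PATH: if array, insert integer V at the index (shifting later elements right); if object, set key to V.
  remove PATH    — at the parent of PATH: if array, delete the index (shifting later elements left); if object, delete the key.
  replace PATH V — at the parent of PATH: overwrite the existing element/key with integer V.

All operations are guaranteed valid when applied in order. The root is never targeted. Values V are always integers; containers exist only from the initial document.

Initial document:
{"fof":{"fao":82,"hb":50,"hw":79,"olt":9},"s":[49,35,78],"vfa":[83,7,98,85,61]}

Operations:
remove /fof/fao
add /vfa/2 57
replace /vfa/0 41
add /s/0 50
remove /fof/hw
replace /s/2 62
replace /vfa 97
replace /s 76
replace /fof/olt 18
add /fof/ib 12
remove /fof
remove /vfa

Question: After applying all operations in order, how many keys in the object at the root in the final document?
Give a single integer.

After op 1 (remove /fof/fao): {"fof":{"hb":50,"hw":79,"olt":9},"s":[49,35,78],"vfa":[83,7,98,85,61]}
After op 2 (add /vfa/2 57): {"fof":{"hb":50,"hw":79,"olt":9},"s":[49,35,78],"vfa":[83,7,57,98,85,61]}
After op 3 (replace /vfa/0 41): {"fof":{"hb":50,"hw":79,"olt":9},"s":[49,35,78],"vfa":[41,7,57,98,85,61]}
After op 4 (add /s/0 50): {"fof":{"hb":50,"hw":79,"olt":9},"s":[50,49,35,78],"vfa":[41,7,57,98,85,61]}
After op 5 (remove /fof/hw): {"fof":{"hb":50,"olt":9},"s":[50,49,35,78],"vfa":[41,7,57,98,85,61]}
After op 6 (replace /s/2 62): {"fof":{"hb":50,"olt":9},"s":[50,49,62,78],"vfa":[41,7,57,98,85,61]}
After op 7 (replace /vfa 97): {"fof":{"hb":50,"olt":9},"s":[50,49,62,78],"vfa":97}
After op 8 (replace /s 76): {"fof":{"hb":50,"olt":9},"s":76,"vfa":97}
After op 9 (replace /fof/olt 18): {"fof":{"hb":50,"olt":18},"s":76,"vfa":97}
After op 10 (add /fof/ib 12): {"fof":{"hb":50,"ib":12,"olt":18},"s":76,"vfa":97}
After op 11 (remove /fof): {"s":76,"vfa":97}
After op 12 (remove /vfa): {"s":76}
Size at the root: 1

Answer: 1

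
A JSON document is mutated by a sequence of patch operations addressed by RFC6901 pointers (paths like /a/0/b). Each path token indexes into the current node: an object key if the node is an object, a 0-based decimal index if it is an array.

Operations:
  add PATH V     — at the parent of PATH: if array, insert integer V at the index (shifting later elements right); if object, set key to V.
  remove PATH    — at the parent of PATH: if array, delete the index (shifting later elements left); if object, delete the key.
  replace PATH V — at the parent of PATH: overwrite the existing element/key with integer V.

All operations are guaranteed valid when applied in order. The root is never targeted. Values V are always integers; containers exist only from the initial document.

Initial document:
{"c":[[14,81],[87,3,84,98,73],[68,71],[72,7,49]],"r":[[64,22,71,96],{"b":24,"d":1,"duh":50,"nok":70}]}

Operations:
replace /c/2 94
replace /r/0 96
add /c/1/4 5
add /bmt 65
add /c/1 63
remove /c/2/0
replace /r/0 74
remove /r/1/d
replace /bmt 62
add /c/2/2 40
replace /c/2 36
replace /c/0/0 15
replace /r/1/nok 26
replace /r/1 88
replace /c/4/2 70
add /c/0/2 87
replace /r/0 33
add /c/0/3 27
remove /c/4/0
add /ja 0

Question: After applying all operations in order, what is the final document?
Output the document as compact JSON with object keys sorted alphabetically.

Answer: {"bmt":62,"c":[[15,81,87,27],63,36,94,[7,70]],"ja":0,"r":[33,88]}

Derivation:
After op 1 (replace /c/2 94): {"c":[[14,81],[87,3,84,98,73],94,[72,7,49]],"r":[[64,22,71,96],{"b":24,"d":1,"duh":50,"nok":70}]}
After op 2 (replace /r/0 96): {"c":[[14,81],[87,3,84,98,73],94,[72,7,49]],"r":[96,{"b":24,"d":1,"duh":50,"nok":70}]}
After op 3 (add /c/1/4 5): {"c":[[14,81],[87,3,84,98,5,73],94,[72,7,49]],"r":[96,{"b":24,"d":1,"duh":50,"nok":70}]}
After op 4 (add /bmt 65): {"bmt":65,"c":[[14,81],[87,3,84,98,5,73],94,[72,7,49]],"r":[96,{"b":24,"d":1,"duh":50,"nok":70}]}
After op 5 (add /c/1 63): {"bmt":65,"c":[[14,81],63,[87,3,84,98,5,73],94,[72,7,49]],"r":[96,{"b":24,"d":1,"duh":50,"nok":70}]}
After op 6 (remove /c/2/0): {"bmt":65,"c":[[14,81],63,[3,84,98,5,73],94,[72,7,49]],"r":[96,{"b":24,"d":1,"duh":50,"nok":70}]}
After op 7 (replace /r/0 74): {"bmt":65,"c":[[14,81],63,[3,84,98,5,73],94,[72,7,49]],"r":[74,{"b":24,"d":1,"duh":50,"nok":70}]}
After op 8 (remove /r/1/d): {"bmt":65,"c":[[14,81],63,[3,84,98,5,73],94,[72,7,49]],"r":[74,{"b":24,"duh":50,"nok":70}]}
After op 9 (replace /bmt 62): {"bmt":62,"c":[[14,81],63,[3,84,98,5,73],94,[72,7,49]],"r":[74,{"b":24,"duh":50,"nok":70}]}
After op 10 (add /c/2/2 40): {"bmt":62,"c":[[14,81],63,[3,84,40,98,5,73],94,[72,7,49]],"r":[74,{"b":24,"duh":50,"nok":70}]}
After op 11 (replace /c/2 36): {"bmt":62,"c":[[14,81],63,36,94,[72,7,49]],"r":[74,{"b":24,"duh":50,"nok":70}]}
After op 12 (replace /c/0/0 15): {"bmt":62,"c":[[15,81],63,36,94,[72,7,49]],"r":[74,{"b":24,"duh":50,"nok":70}]}
After op 13 (replace /r/1/nok 26): {"bmt":62,"c":[[15,81],63,36,94,[72,7,49]],"r":[74,{"b":24,"duh":50,"nok":26}]}
After op 14 (replace /r/1 88): {"bmt":62,"c":[[15,81],63,36,94,[72,7,49]],"r":[74,88]}
After op 15 (replace /c/4/2 70): {"bmt":62,"c":[[15,81],63,36,94,[72,7,70]],"r":[74,88]}
After op 16 (add /c/0/2 87): {"bmt":62,"c":[[15,81,87],63,36,94,[72,7,70]],"r":[74,88]}
After op 17 (replace /r/0 33): {"bmt":62,"c":[[15,81,87],63,36,94,[72,7,70]],"r":[33,88]}
After op 18 (add /c/0/3 27): {"bmt":62,"c":[[15,81,87,27],63,36,94,[72,7,70]],"r":[33,88]}
After op 19 (remove /c/4/0): {"bmt":62,"c":[[15,81,87,27],63,36,94,[7,70]],"r":[33,88]}
After op 20 (add /ja 0): {"bmt":62,"c":[[15,81,87,27],63,36,94,[7,70]],"ja":0,"r":[33,88]}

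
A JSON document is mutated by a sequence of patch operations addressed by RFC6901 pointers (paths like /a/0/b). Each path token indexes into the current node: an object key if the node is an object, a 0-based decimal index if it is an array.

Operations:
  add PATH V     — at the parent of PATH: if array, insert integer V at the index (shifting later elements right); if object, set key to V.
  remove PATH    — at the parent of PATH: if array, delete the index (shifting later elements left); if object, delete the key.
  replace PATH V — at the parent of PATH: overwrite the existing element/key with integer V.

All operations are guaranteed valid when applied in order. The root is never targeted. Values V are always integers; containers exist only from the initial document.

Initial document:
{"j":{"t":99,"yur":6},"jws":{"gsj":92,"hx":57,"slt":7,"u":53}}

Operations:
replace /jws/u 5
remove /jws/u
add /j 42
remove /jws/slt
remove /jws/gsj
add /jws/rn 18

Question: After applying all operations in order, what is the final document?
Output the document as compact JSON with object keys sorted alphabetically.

After op 1 (replace /jws/u 5): {"j":{"t":99,"yur":6},"jws":{"gsj":92,"hx":57,"slt":7,"u":5}}
After op 2 (remove /jws/u): {"j":{"t":99,"yur":6},"jws":{"gsj":92,"hx":57,"slt":7}}
After op 3 (add /j 42): {"j":42,"jws":{"gsj":92,"hx":57,"slt":7}}
After op 4 (remove /jws/slt): {"j":42,"jws":{"gsj":92,"hx":57}}
After op 5 (remove /jws/gsj): {"j":42,"jws":{"hx":57}}
After op 6 (add /jws/rn 18): {"j":42,"jws":{"hx":57,"rn":18}}

Answer: {"j":42,"jws":{"hx":57,"rn":18}}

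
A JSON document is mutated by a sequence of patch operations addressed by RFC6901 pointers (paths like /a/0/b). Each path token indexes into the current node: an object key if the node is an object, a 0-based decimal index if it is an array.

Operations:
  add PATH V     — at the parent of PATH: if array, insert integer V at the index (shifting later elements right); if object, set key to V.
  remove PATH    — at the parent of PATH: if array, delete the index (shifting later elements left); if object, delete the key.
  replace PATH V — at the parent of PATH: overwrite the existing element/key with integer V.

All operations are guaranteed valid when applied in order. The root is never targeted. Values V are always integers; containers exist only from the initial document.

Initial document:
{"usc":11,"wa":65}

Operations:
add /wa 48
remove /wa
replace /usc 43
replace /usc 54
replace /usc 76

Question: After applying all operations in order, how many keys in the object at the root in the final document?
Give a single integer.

Answer: 1

Derivation:
After op 1 (add /wa 48): {"usc":11,"wa":48}
After op 2 (remove /wa): {"usc":11}
After op 3 (replace /usc 43): {"usc":43}
After op 4 (replace /usc 54): {"usc":54}
After op 5 (replace /usc 76): {"usc":76}
Size at the root: 1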